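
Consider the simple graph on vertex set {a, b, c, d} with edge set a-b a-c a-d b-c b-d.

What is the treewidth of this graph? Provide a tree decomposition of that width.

Each bag holds 3 vertices, so the decomposition has width 2, which upper-bounds the treewidth. Conversely, {a, b, d} is a clique of size 3, and the vertices of any clique must share a bag in every tree decomposition; so some bag has ≥ 3 vertices and tw(G) ≥ 2. Hence tw(G) = 2 exactly.

Treewidth 2.
One optimal decomposition is:
Bags: B1 = {a, b, d}  B2 = {a, b, c}
Tree: B1–B2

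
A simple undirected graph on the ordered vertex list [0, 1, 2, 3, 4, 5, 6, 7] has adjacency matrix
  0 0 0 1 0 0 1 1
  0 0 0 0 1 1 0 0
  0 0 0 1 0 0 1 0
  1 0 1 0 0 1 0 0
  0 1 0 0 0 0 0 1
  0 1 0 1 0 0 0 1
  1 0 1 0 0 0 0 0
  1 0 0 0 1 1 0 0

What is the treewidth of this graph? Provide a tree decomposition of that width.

Every bag has size at most 3, so the width is 3 − 1 = 2 and tw(G) ≤ 2. Since 1–4–7–5–1 is a cycle in G, G is not acyclic. Forests are exactly the graphs of treewidth ≤ 1, so tw(G) ≥ 2. Therefore the treewidth is 2.

Treewidth 2.
One optimal decomposition is:
Bags: B1 = {1, 4, 5}  B2 = {4, 5, 7}  B3 = {3, 5, 7}  B4 = {0, 3, 7}  B5 = {0, 2, 3}  B6 = {0, 2, 6}
Tree: B1–B2, B2–B3, B3–B4, B4–B5, B5–B6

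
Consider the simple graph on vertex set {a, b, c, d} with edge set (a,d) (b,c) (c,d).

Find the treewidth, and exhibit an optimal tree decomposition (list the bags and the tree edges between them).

Every bag has size at most 2, so the width is 2 − 1 = 1 and tw(G) ≤ 1. G has an edge, so its treewidth is at least 1. The upper and lower bounds meet at 1, so that is the treewidth.

Treewidth 1.
Bags: B1 = {a, d}  B2 = {c, d}  B3 = {b, c}
Tree: B1–B2, B2–B3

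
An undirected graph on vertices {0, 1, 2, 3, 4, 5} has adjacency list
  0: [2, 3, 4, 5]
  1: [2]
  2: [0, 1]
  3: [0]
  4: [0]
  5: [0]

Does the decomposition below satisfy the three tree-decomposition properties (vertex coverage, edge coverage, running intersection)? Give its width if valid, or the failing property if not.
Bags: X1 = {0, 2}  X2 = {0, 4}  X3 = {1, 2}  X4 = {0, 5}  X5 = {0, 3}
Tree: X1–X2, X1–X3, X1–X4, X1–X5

Yes; width 1.

Checking the three conditions: (i) the bags cover all of {0, 1, 2, 3, 4, 5}; (ii) for each edge, some bag contains both endpoints; (iii) the bags containing any fixed vertex form a subtree. All hold, so the decomposition is valid with width 2 − 1 = 1.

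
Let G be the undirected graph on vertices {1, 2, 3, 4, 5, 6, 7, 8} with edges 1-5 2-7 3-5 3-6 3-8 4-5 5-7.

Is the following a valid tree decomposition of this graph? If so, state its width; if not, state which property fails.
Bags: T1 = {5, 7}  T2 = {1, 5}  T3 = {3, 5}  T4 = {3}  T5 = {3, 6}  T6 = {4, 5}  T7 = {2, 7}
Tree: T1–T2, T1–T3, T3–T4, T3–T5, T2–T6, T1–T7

A tree decomposition must satisfy three properties: every vertex lies in some bag; for every edge, both endpoints lie together in some bag; and for every vertex, the bags containing it form a connected subtree. Here vertex 8 appears in no bag, so the decomposition is invalid.

No — vertex 8 appears in no bag.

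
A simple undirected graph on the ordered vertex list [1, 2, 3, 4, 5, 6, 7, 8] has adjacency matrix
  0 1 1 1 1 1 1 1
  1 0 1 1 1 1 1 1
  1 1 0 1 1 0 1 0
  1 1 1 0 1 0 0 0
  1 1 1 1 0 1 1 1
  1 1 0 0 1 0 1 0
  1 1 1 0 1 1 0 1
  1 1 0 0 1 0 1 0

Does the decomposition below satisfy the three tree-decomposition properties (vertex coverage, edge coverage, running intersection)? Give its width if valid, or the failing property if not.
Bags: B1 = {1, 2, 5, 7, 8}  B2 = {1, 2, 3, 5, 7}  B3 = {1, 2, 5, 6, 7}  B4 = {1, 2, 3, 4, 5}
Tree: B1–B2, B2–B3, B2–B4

Checking the three conditions: (i) the bags cover all of {1, 2, 3, 4, 5, 6, 7, 8}; (ii) for each edge, some bag contains both endpoints; (iii) the bags containing any fixed vertex form a subtree. All hold, so the decomposition is valid with width 5 − 1 = 4.

Yes; width 4.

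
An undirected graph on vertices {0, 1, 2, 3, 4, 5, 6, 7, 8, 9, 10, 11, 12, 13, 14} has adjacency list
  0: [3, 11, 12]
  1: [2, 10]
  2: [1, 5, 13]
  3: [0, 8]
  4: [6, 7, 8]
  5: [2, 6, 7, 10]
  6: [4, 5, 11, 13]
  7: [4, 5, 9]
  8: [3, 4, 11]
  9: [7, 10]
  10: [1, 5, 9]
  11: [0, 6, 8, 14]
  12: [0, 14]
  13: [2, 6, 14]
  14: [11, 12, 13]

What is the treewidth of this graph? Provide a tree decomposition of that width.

Every bag has size at most 4, so the width is 4 − 1 = 3 and tw(G) ≤ 3. For the lower bound: the 4 vertex sets {0,3,12}, {14}, {11}, {4,6,8,13} are disjoint, each induces a connected subgraph, and every pair is joined by at least one edge of G. Contracting each set to a single vertex therefore yields K_{4} as a minor, and since treewidth is minor-monotone, tw(G) ≥ tw(K_{4}) = 3. Therefore the treewidth is 3.

Treewidth 3.
One such decomposition:
Bags: B1 = {0, 3, 12, 14}  B2 = {0, 3, 11, 14}  B3 = {3, 8, 11, 14}  B4 = {8, 11, 13, 14}  B5 = {6, 8, 11, 13}  B6 = {4, 6, 8, 13}  B7 = {2, 4, 6, 13}  B8 = {2, 4, 5, 6}  B9 = {2, 4, 5, 7}  B10 = {1, 2, 5, 7}  B11 = {1, 5, 7, 10}  B12 = {1, 7, 9, 10}
Tree: B1–B2, B2–B3, B3–B4, B4–B5, B5–B6, B6–B7, B7–B8, B8–B9, B9–B10, B10–B11, B11–B12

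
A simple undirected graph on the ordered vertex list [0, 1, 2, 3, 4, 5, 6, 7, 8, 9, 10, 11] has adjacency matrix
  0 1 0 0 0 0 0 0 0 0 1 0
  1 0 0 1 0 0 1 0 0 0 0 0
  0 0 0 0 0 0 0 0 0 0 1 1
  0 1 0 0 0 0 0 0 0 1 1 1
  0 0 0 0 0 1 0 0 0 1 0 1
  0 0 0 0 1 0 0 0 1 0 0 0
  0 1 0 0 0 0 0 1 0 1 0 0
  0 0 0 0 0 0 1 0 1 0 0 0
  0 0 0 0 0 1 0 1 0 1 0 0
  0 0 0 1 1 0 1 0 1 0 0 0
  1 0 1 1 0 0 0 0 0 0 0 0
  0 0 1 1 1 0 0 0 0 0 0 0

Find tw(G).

3

A width-3 tree decomposition is:
Bags: B1 = {5, 6, 7, 8}  B2 = {5, 6, 8, 9}  B3 = {4, 5, 6, 9}  B4 = {1, 4, 6, 9}  B5 = {1, 3, 4, 9}  B6 = {1, 3, 4, 11}  B7 = {0, 1, 3, 11}  B8 = {0, 3, 10, 11}  B9 = {0, 2, 10, 11}
Tree: B1–B2, B2–B3, B3–B4, B4–B5, B5–B6, B6–B7, B7–B8, B8–B9
Every bag has size at most 4, so the width is 4 − 1 = 3 and tw(G) ≤ 3. For the lower bound: the 4 vertex sets {5,7,8}, {6}, {9}, {1,3,4,11} are disjoint, each induces a connected subgraph, and every pair is joined by at least one edge of G. Contracting each set to a single vertex therefore yields K_{4} as a minor, and since treewidth is minor-monotone, tw(G) ≥ tw(K_{4}) = 3. Combining the bounds, tw(G) = 3.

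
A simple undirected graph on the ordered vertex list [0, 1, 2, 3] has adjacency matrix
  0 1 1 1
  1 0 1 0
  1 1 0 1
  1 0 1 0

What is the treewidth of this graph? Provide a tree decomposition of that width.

Each bag holds 3 vertices, so the decomposition has width 2, which upper-bounds the treewidth. On the other hand G contains the 3-clique {0, 1, 2}. A clique must lie in a single bag of any decomposition, so no decomposition can have width below 2. The upper and lower bounds meet at 2, so that is the treewidth.

Treewidth 2.
Bags: B1 = {0, 2, 3}  B2 = {0, 1, 2}
Tree: B1–B2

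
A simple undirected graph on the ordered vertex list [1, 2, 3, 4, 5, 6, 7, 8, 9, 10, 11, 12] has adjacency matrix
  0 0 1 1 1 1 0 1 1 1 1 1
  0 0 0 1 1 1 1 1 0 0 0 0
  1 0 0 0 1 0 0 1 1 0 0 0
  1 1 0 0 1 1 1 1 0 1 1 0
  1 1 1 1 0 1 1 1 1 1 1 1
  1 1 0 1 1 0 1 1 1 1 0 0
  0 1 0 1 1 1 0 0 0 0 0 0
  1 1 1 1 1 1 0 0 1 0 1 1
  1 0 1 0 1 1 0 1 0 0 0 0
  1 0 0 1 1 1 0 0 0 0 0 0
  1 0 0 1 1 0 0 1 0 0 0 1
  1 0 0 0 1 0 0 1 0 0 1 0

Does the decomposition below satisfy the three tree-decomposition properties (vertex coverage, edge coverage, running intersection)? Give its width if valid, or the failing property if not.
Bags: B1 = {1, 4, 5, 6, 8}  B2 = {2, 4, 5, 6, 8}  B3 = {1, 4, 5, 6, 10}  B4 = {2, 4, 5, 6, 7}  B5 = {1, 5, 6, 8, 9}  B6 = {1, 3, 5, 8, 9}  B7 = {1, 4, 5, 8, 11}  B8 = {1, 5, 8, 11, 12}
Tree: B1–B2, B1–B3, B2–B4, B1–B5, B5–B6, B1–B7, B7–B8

Yes; width 4.

Checking the three conditions: (i) the bags cover all of {1, 2, 3, 4, 5, 6, 7, 8, 9, 10, 11, 12}; (ii) for each edge, some bag contains both endpoints; (iii) the bags containing any fixed vertex form a subtree. All hold, so the decomposition is valid with width 5 − 1 = 4.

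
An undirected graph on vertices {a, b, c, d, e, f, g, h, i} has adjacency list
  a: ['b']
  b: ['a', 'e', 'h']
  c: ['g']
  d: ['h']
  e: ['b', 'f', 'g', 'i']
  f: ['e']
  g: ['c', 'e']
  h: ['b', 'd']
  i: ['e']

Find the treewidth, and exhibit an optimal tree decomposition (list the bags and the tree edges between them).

Treewidth 1.
One such decomposition:
Bags: B1 = {b, e}  B2 = {b, h}  B3 = {e, f}  B4 = {e, g}  B5 = {c, g}  B6 = {e, i}  B7 = {d, h}  B8 = {a, b}
Tree: B1–B2, B1–B3, B1–B4, B4–B5, B1–B6, B2–B7, B2–B8

The largest bag has 2 vertices, giving width 1; this decomposition certifies tw(G) ≤ 1. Since G has at least one edge (e.g. e–b), it is not an edgeless graph, so tw(G) ≥ 1. Hence tw(G) = 1 exactly.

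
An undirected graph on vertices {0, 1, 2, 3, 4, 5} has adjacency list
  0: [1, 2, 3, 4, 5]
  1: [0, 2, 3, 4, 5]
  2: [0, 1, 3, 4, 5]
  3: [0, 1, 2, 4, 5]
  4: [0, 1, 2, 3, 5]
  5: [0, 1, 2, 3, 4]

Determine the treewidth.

A width-5 tree decomposition is:
Bags: B1 = {0, 1, 2, 3, 4, 5}
Tree: (single bag)
A single bag containing all 6 vertices is trivially a valid decomposition of width 5. On the other hand G contains the 6-clique {0, 1, 2, 3, 4, 5}. A clique must lie in a single bag of any decomposition, so no decomposition can have width below 5. Therefore the treewidth is 5.

5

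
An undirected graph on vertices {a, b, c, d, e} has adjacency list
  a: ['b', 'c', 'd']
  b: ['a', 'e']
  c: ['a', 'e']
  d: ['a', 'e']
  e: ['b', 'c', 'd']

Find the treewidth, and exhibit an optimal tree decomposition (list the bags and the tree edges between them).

Treewidth 2.
One such decomposition:
Bags: B1 = {a, b, e}  B2 = {a, c, e}  B3 = {a, d, e}
Tree: B1–B2, B2–B3

Every bag has size at most 3, so the width is 3 − 1 = 2 and tw(G) ≤ 2. For the lower bound, G contains the cycle a–b–e–c–a, so G is not a forest; only forests have treewidth ≤ 1, hence tw(G) ≥ 2. Hence tw(G) = 2 exactly.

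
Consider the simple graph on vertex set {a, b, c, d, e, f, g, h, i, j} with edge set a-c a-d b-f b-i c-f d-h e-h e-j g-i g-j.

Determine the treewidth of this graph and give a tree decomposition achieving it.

The largest bag has 3 vertices, giving width 2; this decomposition certifies tw(G) ≤ 2. Since c–a–d–h–e–j–g–i–b–f–c is a cycle in G, G is not acyclic. Forests are exactly the graphs of treewidth ≤ 1, so tw(G) ≥ 2. Therefore the treewidth is 2.

Treewidth 2.
One optimal decomposition is:
Bags: B1 = {a, c, d}  B2 = {c, d, h}  B3 = {c, e, h}  B4 = {c, e, j}  B5 = {c, g, j}  B6 = {c, g, i}  B7 = {b, c, i}  B8 = {b, c, f}
Tree: B1–B2, B2–B3, B3–B4, B4–B5, B5–B6, B6–B7, B7–B8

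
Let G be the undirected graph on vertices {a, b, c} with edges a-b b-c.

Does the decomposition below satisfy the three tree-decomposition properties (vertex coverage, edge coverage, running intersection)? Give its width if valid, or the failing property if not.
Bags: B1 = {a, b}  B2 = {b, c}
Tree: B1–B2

Checking the three conditions: (i) the bags cover all of {a, b, c}; (ii) for each edge, some bag contains both endpoints; (iii) the bags containing any fixed vertex form a subtree. All hold, so the decomposition is valid with width 2 − 1 = 1.

Yes; width 1.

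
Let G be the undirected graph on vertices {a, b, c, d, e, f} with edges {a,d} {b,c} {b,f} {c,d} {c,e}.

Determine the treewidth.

A width-1 tree decomposition is:
Bags: B1 = {c, e}  B2 = {b, c}  B3 = {b, f}  B4 = {c, d}  B5 = {a, d}
Tree: B1–B2, B2–B3, B1–B4, B4–B5
The largest bag has 2 vertices, giving width 1; this decomposition certifies tw(G) ≤ 1. G has an edge, so its treewidth is at least 1. Combining the bounds, tw(G) = 1.

1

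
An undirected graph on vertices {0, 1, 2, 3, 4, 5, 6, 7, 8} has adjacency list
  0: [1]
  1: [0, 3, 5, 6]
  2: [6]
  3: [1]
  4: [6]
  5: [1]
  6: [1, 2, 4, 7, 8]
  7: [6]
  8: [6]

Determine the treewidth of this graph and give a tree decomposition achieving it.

Treewidth 1.
Bags: B1 = {1, 6}  B2 = {0, 1}  B3 = {6, 7}  B4 = {1, 3}  B5 = {4, 6}  B6 = {2, 6}  B7 = {6, 8}  B8 = {1, 5}
Tree: B1–B2, B1–B3, B1–B4, B3–B5, B3–B6, B1–B7, B1–B8

The largest bag has 2 vertices, giving width 1; this decomposition certifies tw(G) ≤ 1. G has an edge, so its treewidth is at least 1. The upper and lower bounds meet at 1, so that is the treewidth.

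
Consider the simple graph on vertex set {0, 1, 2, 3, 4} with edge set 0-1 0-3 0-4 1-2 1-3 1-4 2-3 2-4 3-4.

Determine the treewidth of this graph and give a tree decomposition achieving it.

Treewidth 3.
One optimal decomposition is:
Bags: B1 = {0, 1, 3, 4}  B2 = {1, 2, 3, 4}
Tree: B1–B2

Each bag holds 4 vertices, so the decomposition has width 3, which upper-bounds the treewidth. For the lower bound, the 4 vertices {0, 1, 3, 4} are pairwise adjacent, and any tree decomposition puts a clique entirely inside one bag — forcing width ≥ 3. Combining the bounds, tw(G) = 3.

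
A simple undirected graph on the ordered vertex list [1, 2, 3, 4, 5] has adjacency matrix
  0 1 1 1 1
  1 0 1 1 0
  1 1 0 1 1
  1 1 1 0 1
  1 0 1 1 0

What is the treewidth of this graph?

A width-3 tree decomposition is:
Bags: B1 = {1, 2, 3, 4}  B2 = {1, 3, 4, 5}
Tree: B1–B2
Every bag has size at most 4, so the width is 4 − 1 = 3 and tw(G) ≤ 3. For the lower bound, the 4 vertices {1, 2, 3, 4} are pairwise adjacent, and any tree decomposition puts a clique entirely inside one bag — forcing width ≥ 3. The upper and lower bounds meet at 3, so that is the treewidth.

3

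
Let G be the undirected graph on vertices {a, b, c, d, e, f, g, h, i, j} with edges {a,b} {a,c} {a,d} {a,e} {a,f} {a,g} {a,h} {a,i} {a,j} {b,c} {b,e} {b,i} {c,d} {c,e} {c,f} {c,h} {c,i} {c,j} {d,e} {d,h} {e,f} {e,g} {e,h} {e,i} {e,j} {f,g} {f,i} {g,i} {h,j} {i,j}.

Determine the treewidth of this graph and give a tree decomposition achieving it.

Treewidth 4.
Bags: B1 = {a, b, c, e, i}  B2 = {a, c, e, i, j}  B3 = {a, c, e, h, j}  B4 = {a, c, e, f, i}  B5 = {a, c, d, e, h}  B6 = {a, e, f, g, i}
Tree: B1–B2, B2–B3, B2–B4, B3–B5, B4–B6

Every bag has size at most 5, so the width is 5 − 1 = 4 and tw(G) ≤ 4. Conversely, {a, e, f, g, i} is a clique of size 5, and the vertices of any clique must share a bag in every tree decomposition; so some bag has ≥ 5 vertices and tw(G) ≥ 4. Combining the bounds, tw(G) = 4.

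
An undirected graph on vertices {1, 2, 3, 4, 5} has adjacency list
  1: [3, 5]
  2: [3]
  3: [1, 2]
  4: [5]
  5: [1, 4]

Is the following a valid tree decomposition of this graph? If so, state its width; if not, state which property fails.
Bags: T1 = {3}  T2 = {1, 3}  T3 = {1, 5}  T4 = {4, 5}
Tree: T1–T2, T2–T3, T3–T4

No — vertex 2 appears in no bag.

A tree decomposition must satisfy three properties: every vertex lies in some bag; for every edge, both endpoints lie together in some bag; and for every vertex, the bags containing it form a connected subtree. Here vertex 2 appears in no bag, so the decomposition is invalid.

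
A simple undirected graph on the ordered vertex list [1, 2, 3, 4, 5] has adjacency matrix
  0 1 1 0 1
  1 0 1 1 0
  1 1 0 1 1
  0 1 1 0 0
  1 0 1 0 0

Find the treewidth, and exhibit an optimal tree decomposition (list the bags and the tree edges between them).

Treewidth 2.
One such decomposition:
Bags: B1 = {1, 2, 3}  B2 = {2, 3, 4}  B3 = {1, 3, 5}
Tree: B1–B2, B1–B3

The largest bag has 3 vertices, giving width 2; this decomposition certifies tw(G) ≤ 2. Conversely, {1, 2, 3} is a clique of size 3, and the vertices of any clique must share a bag in every tree decomposition; so some bag has ≥ 3 vertices and tw(G) ≥ 2. Therefore the treewidth is 2.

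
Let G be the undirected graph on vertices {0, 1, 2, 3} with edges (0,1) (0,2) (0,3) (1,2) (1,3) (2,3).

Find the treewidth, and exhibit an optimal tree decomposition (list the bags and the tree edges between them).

A single bag containing all 4 vertices is trivially a valid decomposition of width 3. For the lower bound, the 4 vertices {0, 1, 2, 3} are pairwise adjacent, and any tree decomposition puts a clique entirely inside one bag — forcing width ≥ 3. Hence tw(G) = 3 exactly.

Treewidth 3.
One such decomposition:
Bags: B1 = {0, 1, 2, 3}
Tree: (single bag)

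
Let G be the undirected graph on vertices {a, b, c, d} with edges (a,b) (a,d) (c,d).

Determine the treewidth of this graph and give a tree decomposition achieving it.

The largest bag has 2 vertices, giving width 1; this decomposition certifies tw(G) ≤ 1. Since G has at least one edge (e.g. c–d), it is not an edgeless graph, so tw(G) ≥ 1. The upper and lower bounds meet at 1, so that is the treewidth.

Treewidth 1.
One optimal decomposition is:
Bags: B1 = {c, d}  B2 = {a, d}  B3 = {a, b}
Tree: B1–B2, B2–B3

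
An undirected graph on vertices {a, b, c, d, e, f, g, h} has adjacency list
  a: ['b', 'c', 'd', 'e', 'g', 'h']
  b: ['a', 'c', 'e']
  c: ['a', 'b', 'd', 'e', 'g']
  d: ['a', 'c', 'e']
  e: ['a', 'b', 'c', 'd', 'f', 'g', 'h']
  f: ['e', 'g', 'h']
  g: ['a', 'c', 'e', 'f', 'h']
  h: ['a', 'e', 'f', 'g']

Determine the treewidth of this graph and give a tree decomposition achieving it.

Each bag holds 4 vertices, so the decomposition has width 3, which upper-bounds the treewidth. For the lower bound, the 4 vertices {a, e, g, h} are pairwise adjacent, and any tree decomposition puts a clique entirely inside one bag — forcing width ≥ 3. Therefore the treewidth is 3.

Treewidth 3.
One optimal decomposition is:
Bags: B1 = {e, f, g, h}  B2 = {a, e, g, h}  B3 = {a, c, e, g}  B4 = {a, c, d, e}  B5 = {a, b, c, e}
Tree: B1–B2, B2–B3, B3–B4, B4–B5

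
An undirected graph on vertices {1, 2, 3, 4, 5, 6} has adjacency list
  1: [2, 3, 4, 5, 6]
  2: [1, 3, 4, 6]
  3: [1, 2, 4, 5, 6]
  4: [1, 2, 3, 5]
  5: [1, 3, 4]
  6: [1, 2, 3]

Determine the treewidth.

3

A width-3 tree decomposition is:
Bags: B1 = {1, 3, 4, 5}  B2 = {1, 2, 3, 4}  B3 = {1, 2, 3, 6}
Tree: B1–B2, B2–B3
Every bag has size at most 4, so the width is 4 − 1 = 3 and tw(G) ≤ 3. On the other hand G contains the 4-clique {1, 2, 3, 4}. A clique must lie in a single bag of any decomposition, so no decomposition can have width below 3. The upper and lower bounds meet at 3, so that is the treewidth.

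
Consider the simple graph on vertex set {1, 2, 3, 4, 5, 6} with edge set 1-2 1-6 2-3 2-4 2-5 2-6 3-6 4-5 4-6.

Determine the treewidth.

2

A width-2 tree decomposition is:
Bags: B1 = {1, 2, 6}  B2 = {2, 3, 6}  B3 = {2, 4, 6}  B4 = {2, 4, 5}
Tree: B1–B2, B2–B3, B3–B4
Each bag holds 3 vertices, so the decomposition has width 2, which upper-bounds the treewidth. On the other hand G contains the 3-clique {2, 4, 5}. A clique must lie in a single bag of any decomposition, so no decomposition can have width below 2. The upper and lower bounds meet at 2, so that is the treewidth.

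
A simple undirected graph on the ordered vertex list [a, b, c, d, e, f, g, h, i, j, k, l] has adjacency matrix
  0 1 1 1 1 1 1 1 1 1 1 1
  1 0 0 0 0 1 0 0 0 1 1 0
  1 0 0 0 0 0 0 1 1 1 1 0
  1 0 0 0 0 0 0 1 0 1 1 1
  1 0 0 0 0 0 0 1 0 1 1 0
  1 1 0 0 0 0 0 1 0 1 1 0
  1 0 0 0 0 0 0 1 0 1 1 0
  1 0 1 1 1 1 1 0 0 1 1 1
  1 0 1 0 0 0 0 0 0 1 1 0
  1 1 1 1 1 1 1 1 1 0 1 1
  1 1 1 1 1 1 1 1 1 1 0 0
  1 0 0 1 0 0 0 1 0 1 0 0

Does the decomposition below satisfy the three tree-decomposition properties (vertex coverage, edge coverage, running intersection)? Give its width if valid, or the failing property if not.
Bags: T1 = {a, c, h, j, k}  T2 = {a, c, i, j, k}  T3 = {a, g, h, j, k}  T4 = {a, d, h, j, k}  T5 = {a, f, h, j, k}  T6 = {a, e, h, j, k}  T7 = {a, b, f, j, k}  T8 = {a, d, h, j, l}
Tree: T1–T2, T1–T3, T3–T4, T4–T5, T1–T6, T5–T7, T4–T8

Checking the three conditions: (i) the bags cover all of {a, b, c, d, e, f, g, h, i, j, k, l}; (ii) for each edge, some bag contains both endpoints; (iii) the bags containing any fixed vertex form a subtree. All hold, so the decomposition is valid with width 5 − 1 = 4.

Yes; width 4.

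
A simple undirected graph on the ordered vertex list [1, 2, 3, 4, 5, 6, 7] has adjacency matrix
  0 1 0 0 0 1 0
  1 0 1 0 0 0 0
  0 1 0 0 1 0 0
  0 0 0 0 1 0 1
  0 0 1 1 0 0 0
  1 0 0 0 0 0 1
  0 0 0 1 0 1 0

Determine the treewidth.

2

A width-2 tree decomposition is:
Bags: B1 = {1, 2, 3}  B2 = {1, 3, 6}  B3 = {3, 6, 7}  B4 = {3, 4, 7}  B5 = {3, 4, 5}
Tree: B1–B2, B2–B3, B3–B4, B4–B5
Each bag holds 3 vertices, so the decomposition has width 2, which upper-bounds the treewidth. For the lower bound, G contains the cycle 3–2–1–6–7–4–5–3, so G is not a forest; only forests have treewidth ≤ 1, hence tw(G) ≥ 2. Therefore the treewidth is 2.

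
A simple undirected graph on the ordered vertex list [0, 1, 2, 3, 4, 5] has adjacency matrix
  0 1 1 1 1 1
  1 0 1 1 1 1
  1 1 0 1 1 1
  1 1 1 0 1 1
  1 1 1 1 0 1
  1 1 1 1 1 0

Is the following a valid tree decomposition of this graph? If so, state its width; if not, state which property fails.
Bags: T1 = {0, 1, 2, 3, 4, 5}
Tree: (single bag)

Every vertex of G appears in some bag (union = {0, 1, 2, 3, 4, 5}); every edge is covered by a bag; and for each vertex v the set of bags containing v is connected in the bag tree. The decomposition is therefore valid. The largest bag has 6 vertices, so the width is 5.

Yes; width 5.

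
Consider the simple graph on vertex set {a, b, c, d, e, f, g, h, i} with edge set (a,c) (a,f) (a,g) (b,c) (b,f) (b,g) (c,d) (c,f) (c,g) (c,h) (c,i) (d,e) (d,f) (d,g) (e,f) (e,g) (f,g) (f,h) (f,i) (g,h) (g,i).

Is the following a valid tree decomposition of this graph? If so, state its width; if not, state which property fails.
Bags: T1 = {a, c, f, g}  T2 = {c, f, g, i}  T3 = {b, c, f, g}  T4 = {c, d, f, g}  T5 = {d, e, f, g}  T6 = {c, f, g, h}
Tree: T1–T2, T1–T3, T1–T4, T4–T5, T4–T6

Every vertex of G appears in some bag (union = {a, b, c, d, e, f, g, h, i}); every edge is covered by a bag; and for each vertex v the set of bags containing v is connected in the bag tree. The decomposition is therefore valid. The largest bag has 4 vertices, so the width is 3.

Yes; width 3.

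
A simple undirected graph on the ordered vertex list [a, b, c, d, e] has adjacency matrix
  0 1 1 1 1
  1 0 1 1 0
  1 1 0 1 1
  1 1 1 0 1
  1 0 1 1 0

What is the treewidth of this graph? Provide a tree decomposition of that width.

Every bag has size at most 4, so the width is 4 − 1 = 3 and tw(G) ≤ 3. For the lower bound, the 4 vertices {a, c, d, e} are pairwise adjacent, and any tree decomposition puts a clique entirely inside one bag — forcing width ≥ 3. Hence tw(G) = 3 exactly.

Treewidth 3.
Bags: B1 = {a, c, d, e}  B2 = {a, b, c, d}
Tree: B1–B2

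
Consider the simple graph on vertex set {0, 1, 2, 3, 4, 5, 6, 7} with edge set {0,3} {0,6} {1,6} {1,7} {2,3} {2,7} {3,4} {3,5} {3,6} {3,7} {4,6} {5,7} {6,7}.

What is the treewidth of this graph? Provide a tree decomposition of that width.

Treewidth 2.
One such decomposition:
Bags: B1 = {0, 3, 6}  B2 = {3, 6, 7}  B3 = {2, 3, 7}  B4 = {3, 5, 7}  B5 = {1, 6, 7}  B6 = {3, 4, 6}
Tree: B1–B2, B2–B3, B3–B4, B2–B5, B2–B6

Each bag holds 3 vertices, so the decomposition has width 2, which upper-bounds the treewidth. On the other hand G contains the 3-clique {1, 6, 7}. A clique must lie in a single bag of any decomposition, so no decomposition can have width below 2. Combining the bounds, tw(G) = 2.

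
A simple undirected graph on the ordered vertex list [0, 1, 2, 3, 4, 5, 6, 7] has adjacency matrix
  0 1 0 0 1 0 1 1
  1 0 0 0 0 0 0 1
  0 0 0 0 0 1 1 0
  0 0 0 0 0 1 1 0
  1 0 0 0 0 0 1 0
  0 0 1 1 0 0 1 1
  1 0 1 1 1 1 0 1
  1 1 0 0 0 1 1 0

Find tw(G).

A width-2 tree decomposition is:
Bags: B1 = {0, 6, 7}  B2 = {5, 6, 7}  B3 = {0, 4, 6}  B4 = {3, 5, 6}  B5 = {2, 5, 6}  B6 = {0, 1, 7}
Tree: B1–B2, B1–B3, B2–B4, B2–B5, B1–B6
Each bag holds 3 vertices, so the decomposition has width 2, which upper-bounds the treewidth. For the lower bound, the 3 vertices {0, 1, 7} are pairwise adjacent, and any tree decomposition puts a clique entirely inside one bag — forcing width ≥ 2. The upper and lower bounds meet at 2, so that is the treewidth.

2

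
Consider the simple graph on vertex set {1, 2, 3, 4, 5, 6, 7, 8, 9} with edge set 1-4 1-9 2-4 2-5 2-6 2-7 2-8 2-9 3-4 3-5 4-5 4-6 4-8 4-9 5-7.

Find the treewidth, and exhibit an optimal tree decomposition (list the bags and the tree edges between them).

Every bag has size at most 3, so the width is 3 − 1 = 2 and tw(G) ≤ 2. On the other hand G contains the 3-clique {1, 4, 9}. A clique must lie in a single bag of any decomposition, so no decomposition can have width below 2. Hence tw(G) = 2 exactly.

Treewidth 2.
One such decomposition:
Bags: B1 = {2, 4, 5}  B2 = {2, 4, 8}  B3 = {2, 4, 9}  B4 = {3, 4, 5}  B5 = {1, 4, 9}  B6 = {2, 5, 7}  B7 = {2, 4, 6}
Tree: B1–B2, B1–B3, B1–B4, B3–B5, B1–B6, B3–B7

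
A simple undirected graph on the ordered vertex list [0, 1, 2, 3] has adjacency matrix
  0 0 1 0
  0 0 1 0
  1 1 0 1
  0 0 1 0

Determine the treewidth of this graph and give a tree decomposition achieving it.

Each bag holds 2 vertices, so the decomposition has width 1, which upper-bounds the treewidth. Any graph with an edge has treewidth ≥ 1, and G has the edge 1–2. The upper and lower bounds meet at 1, so that is the treewidth.

Treewidth 1.
One such decomposition:
Bags: B1 = {1, 2}  B2 = {0, 2}  B3 = {2, 3}
Tree: B1–B2, B1–B3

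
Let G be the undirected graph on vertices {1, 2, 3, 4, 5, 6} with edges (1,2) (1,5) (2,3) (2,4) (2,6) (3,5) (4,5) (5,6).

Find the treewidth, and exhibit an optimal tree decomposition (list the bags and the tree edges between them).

The largest bag has 3 vertices, giving width 2; this decomposition certifies tw(G) ≤ 2. Since 2–3–5–6–2 is a cycle in G, G is not acyclic. Forests are exactly the graphs of treewidth ≤ 1, so tw(G) ≥ 2. Therefore the treewidth is 2.

Treewidth 2.
One optimal decomposition is:
Bags: B1 = {2, 3, 5}  B2 = {2, 5, 6}  B3 = {2, 4, 5}  B4 = {1, 2, 5}
Tree: B1–B2, B2–B3, B3–B4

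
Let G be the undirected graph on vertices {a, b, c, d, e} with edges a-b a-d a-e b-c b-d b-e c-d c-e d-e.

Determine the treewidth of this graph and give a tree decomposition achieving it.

Treewidth 3.
One optimal decomposition is:
Bags: B1 = {a, b, d, e}  B2 = {b, c, d, e}
Tree: B1–B2

Each bag holds 4 vertices, so the decomposition has width 3, which upper-bounds the treewidth. Conversely, {b, c, d, e} is a clique of size 4, and the vertices of any clique must share a bag in every tree decomposition; so some bag has ≥ 4 vertices and tw(G) ≥ 3. Hence tw(G) = 3 exactly.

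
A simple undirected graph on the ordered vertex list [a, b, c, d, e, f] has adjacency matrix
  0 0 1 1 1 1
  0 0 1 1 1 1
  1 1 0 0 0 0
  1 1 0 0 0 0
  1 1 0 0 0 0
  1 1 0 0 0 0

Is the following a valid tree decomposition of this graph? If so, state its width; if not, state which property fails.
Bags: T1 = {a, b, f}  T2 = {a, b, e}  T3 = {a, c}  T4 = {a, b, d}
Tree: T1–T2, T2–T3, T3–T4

No — edge (b,c) lies in no bag.

A tree decomposition must satisfy three properties: every vertex lies in some bag; for every edge, both endpoints lie together in some bag; and for every vertex, the bags containing it form a connected subtree. Here edge (b,c) lies in no bag, so the decomposition is invalid.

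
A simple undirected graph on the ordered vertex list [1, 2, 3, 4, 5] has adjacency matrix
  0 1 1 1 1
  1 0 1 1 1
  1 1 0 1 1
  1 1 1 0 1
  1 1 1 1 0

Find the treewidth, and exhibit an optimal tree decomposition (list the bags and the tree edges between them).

Treewidth 4.
One optimal decomposition is:
Bags: B1 = {1, 2, 3, 4, 5}
Tree: (single bag)

A single bag containing all 5 vertices is trivially a valid decomposition of width 4. For the lower bound, the 5 vertices {1, 2, 3, 4, 5} are pairwise adjacent, and any tree decomposition puts a clique entirely inside one bag — forcing width ≥ 4. The upper and lower bounds meet at 4, so that is the treewidth.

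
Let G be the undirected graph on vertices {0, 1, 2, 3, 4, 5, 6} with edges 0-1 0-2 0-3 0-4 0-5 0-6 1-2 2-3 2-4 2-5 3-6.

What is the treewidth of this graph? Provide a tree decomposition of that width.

Treewidth 2.
Bags: B1 = {0, 2, 5}  B2 = {0, 2, 3}  B3 = {0, 1, 2}  B4 = {0, 2, 4}  B5 = {0, 3, 6}
Tree: B1–B2, B2–B3, B2–B4, B2–B5

Every bag has size at most 3, so the width is 3 − 1 = 2 and tw(G) ≤ 2. Conversely, {0, 1, 2} is a clique of size 3, and the vertices of any clique must share a bag in every tree decomposition; so some bag has ≥ 3 vertices and tw(G) ≥ 2. The upper and lower bounds meet at 2, so that is the treewidth.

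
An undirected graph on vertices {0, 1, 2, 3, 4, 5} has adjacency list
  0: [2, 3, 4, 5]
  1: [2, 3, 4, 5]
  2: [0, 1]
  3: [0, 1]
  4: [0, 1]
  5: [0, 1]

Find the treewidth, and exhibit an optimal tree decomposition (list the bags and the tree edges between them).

Treewidth 2.
One optimal decomposition is:
Bags: B1 = {0, 1, 5}  B2 = {0, 1, 3}  B3 = {0, 1, 2}  B4 = {0, 1, 4}
Tree: B1–B2, B2–B3, B3–B4

Every bag has size at most 3, so the width is 3 − 1 = 2 and tw(G) ≤ 2. Since 5–0–3–1–5 is a cycle in G, G is not acyclic. Forests are exactly the graphs of treewidth ≤ 1, so tw(G) ≥ 2. Combining the bounds, tw(G) = 2.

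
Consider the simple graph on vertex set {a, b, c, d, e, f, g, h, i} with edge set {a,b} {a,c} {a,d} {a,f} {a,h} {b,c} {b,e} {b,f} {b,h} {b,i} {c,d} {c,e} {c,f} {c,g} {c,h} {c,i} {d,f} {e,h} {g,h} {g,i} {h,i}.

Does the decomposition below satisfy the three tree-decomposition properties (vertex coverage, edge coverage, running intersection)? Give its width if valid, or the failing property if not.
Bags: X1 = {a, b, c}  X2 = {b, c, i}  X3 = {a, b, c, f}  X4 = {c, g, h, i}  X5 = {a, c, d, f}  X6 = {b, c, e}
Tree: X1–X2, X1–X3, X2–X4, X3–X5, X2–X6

No — edge (a,h) lies in no bag.

A tree decomposition must satisfy three properties: every vertex lies in some bag; for every edge, both endpoints lie together in some bag; and for every vertex, the bags containing it form a connected subtree. Here edge (a,h) lies in no bag, so the decomposition is invalid.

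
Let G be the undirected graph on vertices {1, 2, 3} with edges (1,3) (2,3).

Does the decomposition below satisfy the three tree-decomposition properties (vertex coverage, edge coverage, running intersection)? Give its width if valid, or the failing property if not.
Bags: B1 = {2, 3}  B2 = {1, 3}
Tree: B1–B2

Yes; width 1.

Every vertex of G appears in some bag (union = {1, 2, 3}); every edge is covered by a bag; and for each vertex v the set of bags containing v is connected in the bag tree. The decomposition is therefore valid. The largest bag has 2 vertices, so the width is 1.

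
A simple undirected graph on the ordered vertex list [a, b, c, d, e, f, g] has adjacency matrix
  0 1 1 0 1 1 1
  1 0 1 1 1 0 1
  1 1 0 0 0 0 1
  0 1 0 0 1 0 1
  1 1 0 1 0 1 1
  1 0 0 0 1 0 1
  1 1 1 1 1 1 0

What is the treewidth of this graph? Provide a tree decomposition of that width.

The largest bag has 4 vertices, giving width 3; this decomposition certifies tw(G) ≤ 3. Conversely, {a, e, f, g} is a clique of size 4, and the vertices of any clique must share a bag in every tree decomposition; so some bag has ≥ 4 vertices and tw(G) ≥ 3. Therefore the treewidth is 3.

Treewidth 3.
Bags: B1 = {b, d, e, g}  B2 = {a, b, e, g}  B3 = {a, b, c, g}  B4 = {a, e, f, g}
Tree: B1–B2, B2–B3, B2–B4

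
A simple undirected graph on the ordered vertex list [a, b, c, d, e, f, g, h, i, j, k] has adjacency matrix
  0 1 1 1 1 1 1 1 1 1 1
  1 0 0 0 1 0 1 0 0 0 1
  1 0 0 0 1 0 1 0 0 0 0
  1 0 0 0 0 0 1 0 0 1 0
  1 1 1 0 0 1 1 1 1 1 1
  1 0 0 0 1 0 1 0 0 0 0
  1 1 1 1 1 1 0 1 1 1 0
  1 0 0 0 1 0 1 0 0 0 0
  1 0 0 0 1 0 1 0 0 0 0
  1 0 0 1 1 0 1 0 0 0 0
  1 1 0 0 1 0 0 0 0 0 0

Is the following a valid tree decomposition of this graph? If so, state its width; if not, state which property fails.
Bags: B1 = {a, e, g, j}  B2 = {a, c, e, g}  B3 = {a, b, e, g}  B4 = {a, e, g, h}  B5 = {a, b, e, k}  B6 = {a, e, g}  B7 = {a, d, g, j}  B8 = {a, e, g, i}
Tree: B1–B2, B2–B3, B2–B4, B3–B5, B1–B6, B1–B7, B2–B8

No — vertex f appears in no bag.

A tree decomposition must satisfy three properties: every vertex lies in some bag; for every edge, both endpoints lie together in some bag; and for every vertex, the bags containing it form a connected subtree. Here vertex f appears in no bag, so the decomposition is invalid.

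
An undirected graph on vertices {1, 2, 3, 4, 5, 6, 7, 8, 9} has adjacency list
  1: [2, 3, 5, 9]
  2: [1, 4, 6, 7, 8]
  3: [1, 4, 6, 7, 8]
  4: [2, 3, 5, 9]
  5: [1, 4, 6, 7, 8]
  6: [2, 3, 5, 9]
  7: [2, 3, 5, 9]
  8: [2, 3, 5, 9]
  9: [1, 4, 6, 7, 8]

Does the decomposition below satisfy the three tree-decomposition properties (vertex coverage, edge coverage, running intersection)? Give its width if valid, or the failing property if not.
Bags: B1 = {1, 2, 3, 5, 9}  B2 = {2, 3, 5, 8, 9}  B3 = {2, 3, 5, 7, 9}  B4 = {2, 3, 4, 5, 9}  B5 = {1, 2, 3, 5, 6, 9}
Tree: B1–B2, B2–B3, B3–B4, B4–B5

No — bags containing vertex 1 are not connected in the tree.

A tree decomposition must satisfy three properties: every vertex lies in some bag; for every edge, both endpoints lie together in some bag; and for every vertex, the bags containing it form a connected subtree. Here bags containing vertex 1 are not connected in the tree, so the decomposition is invalid.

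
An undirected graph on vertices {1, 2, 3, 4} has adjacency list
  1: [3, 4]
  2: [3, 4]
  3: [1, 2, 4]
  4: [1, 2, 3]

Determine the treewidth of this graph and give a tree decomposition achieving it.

The largest bag has 3 vertices, giving width 2; this decomposition certifies tw(G) ≤ 2. For the lower bound, the 3 vertices {1, 3, 4} are pairwise adjacent, and any tree decomposition puts a clique entirely inside one bag — forcing width ≥ 2. Therefore the treewidth is 2.

Treewidth 2.
One such decomposition:
Bags: B1 = {2, 3, 4}  B2 = {1, 3, 4}
Tree: B1–B2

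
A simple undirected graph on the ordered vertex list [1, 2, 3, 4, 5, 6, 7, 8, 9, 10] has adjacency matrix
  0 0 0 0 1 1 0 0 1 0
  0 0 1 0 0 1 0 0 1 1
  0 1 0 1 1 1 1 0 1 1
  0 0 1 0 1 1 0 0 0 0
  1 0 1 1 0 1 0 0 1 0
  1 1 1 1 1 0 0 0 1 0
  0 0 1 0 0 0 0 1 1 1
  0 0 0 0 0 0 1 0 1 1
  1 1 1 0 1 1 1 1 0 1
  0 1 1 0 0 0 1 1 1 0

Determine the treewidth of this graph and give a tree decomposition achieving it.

Every bag has size at most 4, so the width is 4 − 1 = 3 and tw(G) ≤ 3. For the lower bound, the 4 vertices {7, 8, 9, 10} are pairwise adjacent, and any tree decomposition puts a clique entirely inside one bag — forcing width ≥ 3. Therefore the treewidth is 3.

Treewidth 3.
One optimal decomposition is:
Bags: B1 = {2, 3, 9, 10}  B2 = {2, 3, 6, 9}  B3 = {3, 7, 9, 10}  B4 = {7, 8, 9, 10}  B5 = {3, 5, 6, 9}  B6 = {3, 4, 5, 6}  B7 = {1, 5, 6, 9}
Tree: B1–B2, B1–B3, B3–B4, B2–B5, B5–B6, B5–B7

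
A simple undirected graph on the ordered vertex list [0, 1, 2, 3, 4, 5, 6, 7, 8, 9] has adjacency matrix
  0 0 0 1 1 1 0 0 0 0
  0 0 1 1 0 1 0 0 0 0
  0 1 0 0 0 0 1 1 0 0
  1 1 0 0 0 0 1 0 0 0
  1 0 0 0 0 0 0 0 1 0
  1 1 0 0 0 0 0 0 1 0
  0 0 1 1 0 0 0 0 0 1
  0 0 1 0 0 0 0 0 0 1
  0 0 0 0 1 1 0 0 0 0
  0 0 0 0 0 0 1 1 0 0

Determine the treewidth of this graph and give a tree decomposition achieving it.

Each bag holds 3 vertices, so the decomposition has width 2, which upper-bounds the treewidth. For the lower bound, G contains the cycle 4–8–5–0–4, so G is not a forest; only forests have treewidth ≤ 1, hence tw(G) ≥ 2. Combining the bounds, tw(G) = 2.

Treewidth 2.
One optimal decomposition is:
Bags: B1 = {0, 4, 8}  B2 = {0, 5, 8}  B3 = {0, 3, 5}  B4 = {1, 3, 5}  B5 = {1, 3, 6}  B6 = {1, 2, 6}  B7 = {2, 6, 9}  B8 = {2, 7, 9}
Tree: B1–B2, B2–B3, B3–B4, B4–B5, B5–B6, B6–B7, B7–B8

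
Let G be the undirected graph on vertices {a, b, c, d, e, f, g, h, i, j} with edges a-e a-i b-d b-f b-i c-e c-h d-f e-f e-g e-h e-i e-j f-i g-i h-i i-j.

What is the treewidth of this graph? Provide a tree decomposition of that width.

Treewidth 2.
One optimal decomposition is:
Bags: B1 = {e, f, i}  B2 = {a, e, i}  B3 = {e, h, i}  B4 = {b, f, i}  B5 = {e, g, i}  B6 = {c, e, h}  B7 = {e, i, j}  B8 = {b, d, f}
Tree: B1–B2, B2–B3, B1–B4, B3–B5, B3–B6, B1–B7, B4–B8

Every bag has size at most 3, so the width is 3 − 1 = 2 and tw(G) ≤ 2. Conversely, {b, d, f} is a clique of size 3, and the vertices of any clique must share a bag in every tree decomposition; so some bag has ≥ 3 vertices and tw(G) ≥ 2. Combining the bounds, tw(G) = 2.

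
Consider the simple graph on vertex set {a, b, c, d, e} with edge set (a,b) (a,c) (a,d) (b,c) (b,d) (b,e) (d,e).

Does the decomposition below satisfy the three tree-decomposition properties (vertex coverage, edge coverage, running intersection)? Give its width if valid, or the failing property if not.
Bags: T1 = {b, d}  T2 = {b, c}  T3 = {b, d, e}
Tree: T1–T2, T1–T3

A tree decomposition must satisfy three properties: every vertex lies in some bag; for every edge, both endpoints lie together in some bag; and for every vertex, the bags containing it form a connected subtree. Here vertex a appears in no bag, so the decomposition is invalid.

No — vertex a appears in no bag.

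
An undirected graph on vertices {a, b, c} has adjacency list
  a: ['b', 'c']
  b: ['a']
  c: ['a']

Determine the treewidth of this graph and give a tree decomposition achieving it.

Each bag holds 2 vertices, so the decomposition has width 1, which upper-bounds the treewidth. G has an edge, so its treewidth is at least 1. Hence tw(G) = 1 exactly.

Treewidth 1.
One optimal decomposition is:
Bags: B1 = {a, b}  B2 = {a, c}
Tree: B1–B2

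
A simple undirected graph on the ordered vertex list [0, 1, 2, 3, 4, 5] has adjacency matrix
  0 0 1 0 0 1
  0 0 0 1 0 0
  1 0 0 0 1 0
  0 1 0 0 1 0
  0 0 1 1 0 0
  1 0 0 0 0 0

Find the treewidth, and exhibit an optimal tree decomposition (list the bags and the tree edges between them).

Treewidth 1.
One optimal decomposition is:
Bags: B1 = {1, 3}  B2 = {3, 4}  B3 = {2, 4}  B4 = {0, 2}  B5 = {0, 5}
Tree: B1–B2, B2–B3, B3–B4, B4–B5

Every bag has size at most 2, so the width is 2 − 1 = 1 and tw(G) ≤ 1. Any graph with an edge has treewidth ≥ 1, and G has the edge 1–3. Combining the bounds, tw(G) = 1.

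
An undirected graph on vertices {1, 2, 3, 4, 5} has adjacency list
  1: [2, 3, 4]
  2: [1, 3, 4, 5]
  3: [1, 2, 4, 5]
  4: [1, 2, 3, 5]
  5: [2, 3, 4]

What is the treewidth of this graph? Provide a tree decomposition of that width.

Treewidth 3.
One optimal decomposition is:
Bags: B1 = {1, 2, 3, 4}  B2 = {2, 3, 4, 5}
Tree: B1–B2

Each bag holds 4 vertices, so the decomposition has width 3, which upper-bounds the treewidth. For the lower bound, the 4 vertices {1, 2, 3, 4} are pairwise adjacent, and any tree decomposition puts a clique entirely inside one bag — forcing width ≥ 3. Combining the bounds, tw(G) = 3.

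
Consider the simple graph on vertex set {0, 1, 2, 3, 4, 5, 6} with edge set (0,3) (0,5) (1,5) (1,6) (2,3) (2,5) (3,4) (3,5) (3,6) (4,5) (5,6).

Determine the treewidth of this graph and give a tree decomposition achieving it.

Treewidth 2.
One such decomposition:
Bags: B1 = {3, 4, 5}  B2 = {3, 5, 6}  B3 = {0, 3, 5}  B4 = {1, 5, 6}  B5 = {2, 3, 5}
Tree: B1–B2, B2–B3, B2–B4, B2–B5

Each bag holds 3 vertices, so the decomposition has width 2, which upper-bounds the treewidth. On the other hand G contains the 3-clique {1, 5, 6}. A clique must lie in a single bag of any decomposition, so no decomposition can have width below 2. The upper and lower bounds meet at 2, so that is the treewidth.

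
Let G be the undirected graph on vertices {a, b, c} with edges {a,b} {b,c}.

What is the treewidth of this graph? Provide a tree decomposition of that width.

The largest bag has 2 vertices, giving width 1; this decomposition certifies tw(G) ≤ 1. Since G has at least one edge (e.g. a–b), it is not an edgeless graph, so tw(G) ≥ 1. The upper and lower bounds meet at 1, so that is the treewidth.

Treewidth 1.
One such decomposition:
Bags: B1 = {a, b}  B2 = {b, c}
Tree: B1–B2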